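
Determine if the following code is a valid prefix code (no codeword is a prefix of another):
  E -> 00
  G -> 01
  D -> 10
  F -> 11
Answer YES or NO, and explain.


Checking each pair (does one codeword prefix another?):
  E='00' vs G='01': no prefix
  E='00' vs D='10': no prefix
  E='00' vs F='11': no prefix
  G='01' vs E='00': no prefix
  G='01' vs D='10': no prefix
  G='01' vs F='11': no prefix
  D='10' vs E='00': no prefix
  D='10' vs G='01': no prefix
  D='10' vs F='11': no prefix
  F='11' vs E='00': no prefix
  F='11' vs G='01': no prefix
  F='11' vs D='10': no prefix
No violation found over all pairs.

YES -- this is a valid prefix code. No codeword is a prefix of any other codeword.


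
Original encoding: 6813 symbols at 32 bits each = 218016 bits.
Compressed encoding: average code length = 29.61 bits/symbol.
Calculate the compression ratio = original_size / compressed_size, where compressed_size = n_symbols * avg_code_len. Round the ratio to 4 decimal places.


original_size = n_symbols * orig_bits = 6813 * 32 = 218016 bits
compressed_size = n_symbols * avg_code_len = 6813 * 29.61 = 201732.93 bits
ratio = original_size / compressed_size = 218016 / 201732.93 = 1.0807

Compression ratio = 1.0807


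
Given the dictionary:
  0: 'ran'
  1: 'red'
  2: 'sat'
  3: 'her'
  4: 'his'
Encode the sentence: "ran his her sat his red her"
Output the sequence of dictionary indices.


Look up each word in the dictionary:
  'ran' -> 0
  'his' -> 4
  'her' -> 3
  'sat' -> 2
  'his' -> 4
  'red' -> 1
  'her' -> 3

Encoded: [0, 4, 3, 2, 4, 1, 3]


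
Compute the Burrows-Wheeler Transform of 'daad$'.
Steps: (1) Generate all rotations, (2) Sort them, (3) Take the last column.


Rotations (sorted):
  0: $daad -> last char: d
  1: aad$d -> last char: d
  2: ad$da -> last char: a
  3: d$daa -> last char: a
  4: daad$ -> last char: $


BWT = ddaa$


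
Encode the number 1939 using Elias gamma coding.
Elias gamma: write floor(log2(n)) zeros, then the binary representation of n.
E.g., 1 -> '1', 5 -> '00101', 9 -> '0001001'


num_bits = floor(log2(1939)) + 1 = 11
leading_zeros = num_bits - 1 = 10
binary(1939) = 11110010011

Elias gamma(1939) = '0000000000' + '11110010011' = 000000000011110010011 (21 bits)


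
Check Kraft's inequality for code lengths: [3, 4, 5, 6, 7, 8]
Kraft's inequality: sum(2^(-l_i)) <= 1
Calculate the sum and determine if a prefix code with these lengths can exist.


Sum = 2^(-3) + 2^(-4) + 2^(-5) + 2^(-6) + 2^(-7) + 2^(-8)
    = 0.125 + 0.0625 + 0.03125 + 0.015625 + 0.0078125 + 0.00390625
    = 63/256 = 0.24609375
Since 0.24609375 <= 1, Kraft's inequality IS satisfied.
A prefix code with these lengths CAN exist.

Kraft sum = 0.24609375. Satisfied.


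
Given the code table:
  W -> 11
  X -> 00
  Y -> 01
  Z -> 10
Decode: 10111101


Decoding:
10 -> Z
11 -> W
11 -> W
01 -> Y


Result: ZWWY


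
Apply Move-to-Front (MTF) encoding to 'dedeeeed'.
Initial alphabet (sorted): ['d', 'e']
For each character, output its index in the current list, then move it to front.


MTF encoding:
'd': index 0 in ['d', 'e'] -> ['d', 'e']
'e': index 1 in ['d', 'e'] -> ['e', 'd']
'd': index 1 in ['e', 'd'] -> ['d', 'e']
'e': index 1 in ['d', 'e'] -> ['e', 'd']
'e': index 0 in ['e', 'd'] -> ['e', 'd']
'e': index 0 in ['e', 'd'] -> ['e', 'd']
'e': index 0 in ['e', 'd'] -> ['e', 'd']
'd': index 1 in ['e', 'd'] -> ['d', 'e']


Output: [0, 1, 1, 1, 0, 0, 0, 1]


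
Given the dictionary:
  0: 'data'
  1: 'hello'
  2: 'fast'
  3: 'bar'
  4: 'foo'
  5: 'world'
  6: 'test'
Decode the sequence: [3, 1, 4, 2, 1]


Look up each index in the dictionary:
  3 -> 'bar'
  1 -> 'hello'
  4 -> 'foo'
  2 -> 'fast'
  1 -> 'hello'

Decoded: "bar hello foo fast hello"


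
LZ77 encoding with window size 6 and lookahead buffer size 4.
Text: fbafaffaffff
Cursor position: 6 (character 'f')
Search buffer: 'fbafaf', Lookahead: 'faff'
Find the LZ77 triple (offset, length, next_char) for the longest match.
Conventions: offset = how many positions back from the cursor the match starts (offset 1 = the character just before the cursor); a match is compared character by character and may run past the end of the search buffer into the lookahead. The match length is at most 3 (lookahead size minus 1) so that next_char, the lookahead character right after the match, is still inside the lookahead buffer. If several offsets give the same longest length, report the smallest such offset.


Try each offset into the search buffer:
  offset=1 (pos 5, char 'f'): match length 1
  offset=2 (pos 4, char 'a'): match length 0
  offset=3 (pos 3, char 'f'): match length 3
  offset=4 (pos 2, char 'a'): match length 0
  offset=5 (pos 1, char 'b'): match length 0
  offset=6 (pos 0, char 'f'): match length 1
Longest match has length 3 at offset 3.
next_char = character at position 6 + 3 = 9 -> 'f'

Best match: offset=3, length=3 (matching 'faf' starting at position 3)
LZ77 triple: (3, 3, 'f')


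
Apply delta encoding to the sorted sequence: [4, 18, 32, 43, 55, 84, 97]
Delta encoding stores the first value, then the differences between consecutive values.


First value: 4
Deltas:
  18 - 4 = 14
  32 - 18 = 14
  43 - 32 = 11
  55 - 43 = 12
  84 - 55 = 29
  97 - 84 = 13


Delta encoded: [4, 14, 14, 11, 12, 29, 13]


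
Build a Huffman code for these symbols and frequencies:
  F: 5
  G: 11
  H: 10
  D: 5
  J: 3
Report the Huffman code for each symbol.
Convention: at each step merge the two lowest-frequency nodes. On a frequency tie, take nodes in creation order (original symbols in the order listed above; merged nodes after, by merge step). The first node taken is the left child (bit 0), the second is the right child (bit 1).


Huffman tree construction:
Step 1: Merge J(3) + F(5) = 8
Step 2: Merge D(5) + (J+F)(8) = 13
Step 3: Merge H(10) + G(11) = 21
Step 4: Merge (D+(J+F))(13) + (H+G)(21) = 34
Read each symbol's code off the tree from the root (left child = 0, right child = 1).

Codes:
  F: 011 (length 3)
  G: 11 (length 2)
  H: 10 (length 2)
  D: 00 (length 2)
  J: 010 (length 3)
Average code length: 76/34 = 2.2353 bits/symbol


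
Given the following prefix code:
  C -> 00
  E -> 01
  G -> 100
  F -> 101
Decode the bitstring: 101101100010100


Decoding step by step:
Bits 101 -> F
Bits 101 -> F
Bits 100 -> G
Bits 01 -> E
Bits 01 -> E
Bits 00 -> C


Decoded message: FFGEEC


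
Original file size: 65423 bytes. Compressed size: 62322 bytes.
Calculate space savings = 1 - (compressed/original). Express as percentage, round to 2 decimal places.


ratio = compressed/original = 62322/65423 = 0.952601
savings = 1 - ratio = 1 - 0.952601 = 0.047399
as a percentage: 0.047399 * 100 = 4.74%

Space savings = 1 - 62322/65423 = 4.74%


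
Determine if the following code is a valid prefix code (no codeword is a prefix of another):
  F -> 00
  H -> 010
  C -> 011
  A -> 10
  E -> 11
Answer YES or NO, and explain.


Checking each pair (does one codeword prefix another?):
  F='00' vs H='010': no prefix
  F='00' vs C='011': no prefix
  F='00' vs A='10': no prefix
  F='00' vs E='11': no prefix
  H='010' vs F='00': no prefix
  H='010' vs C='011': no prefix
  H='010' vs A='10': no prefix
  H='010' vs E='11': no prefix
  C='011' vs F='00': no prefix
  C='011' vs H='010': no prefix
  C='011' vs A='10': no prefix
  C='011' vs E='11': no prefix
  A='10' vs F='00': no prefix
  A='10' vs H='010': no prefix
  A='10' vs C='011': no prefix
  A='10' vs E='11': no prefix
  E='11' vs F='00': no prefix
  E='11' vs H='010': no prefix
  E='11' vs C='011': no prefix
  E='11' vs A='10': no prefix
No violation found over all pairs.

YES -- this is a valid prefix code. No codeword is a prefix of any other codeword.


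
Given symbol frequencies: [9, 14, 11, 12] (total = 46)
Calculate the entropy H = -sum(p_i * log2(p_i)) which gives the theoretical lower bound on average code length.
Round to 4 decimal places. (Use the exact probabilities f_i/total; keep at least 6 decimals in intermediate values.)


Per-symbol terms -p_i * log2(p_i) with p_i = f_i/46:
  p = 9/46 = 0.195652: log2(p) = -2.353637, -p*log2(p) = 0.460494
  p = 14/46 = 0.304348: log2(p) = -1.716207, -p*log2(p) = 0.522324
  p = 11/46 = 0.239130: log2(p) = -2.064130, -p*log2(p) = 0.493596
  p = 12/46 = 0.260870: log2(p) = -1.938599, -p*log2(p) = 0.505722
H = 0.460494 + 0.522324 + 0.493596 + 0.505722 = 1.982136

H = 1.9821 bits/symbol


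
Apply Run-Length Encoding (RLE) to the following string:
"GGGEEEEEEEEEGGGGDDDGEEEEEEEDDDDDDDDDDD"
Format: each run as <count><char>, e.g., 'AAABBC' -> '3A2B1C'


Scanning runs left to right:
  i=0: run of 'G' x 3 -> '3G'
  i=3: run of 'E' x 9 -> '9E'
  i=12: run of 'G' x 4 -> '4G'
  i=16: run of 'D' x 3 -> '3D'
  i=19: run of 'G' x 1 -> '1G'
  i=20: run of 'E' x 7 -> '7E'
  i=27: run of 'D' x 11 -> '11D'

RLE = 3G9E4G3D1G7E11D


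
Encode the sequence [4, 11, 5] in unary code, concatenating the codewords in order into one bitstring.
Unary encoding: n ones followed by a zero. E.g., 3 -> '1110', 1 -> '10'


Encode each number as n ones followed by a terminating 0:
  4 -> 11110 (5 bits)
  11 -> 111111111110 (12 bits)
  5 -> 111110 (6 bits)
Total length = 5 + 12 + 6 = 23 bits.

Unary([4, 11, 5]) = 11110111111111110111110 (23 bits)


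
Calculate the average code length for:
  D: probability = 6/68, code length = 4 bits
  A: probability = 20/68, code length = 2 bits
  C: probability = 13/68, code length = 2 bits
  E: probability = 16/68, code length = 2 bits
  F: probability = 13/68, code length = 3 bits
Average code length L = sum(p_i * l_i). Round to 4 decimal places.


Weighted contributions p_i * l_i:
  D: (6/68) * 4 = 24/68
  A: (20/68) * 2 = 40/68
  C: (13/68) * 2 = 26/68
  E: (16/68) * 2 = 32/68
  F: (13/68) * 3 = 39/68
Sum = (24 + 40 + 26 + 32 + 39)/68 = 161/68

L = 161/68 = 2.3676 bits/symbol


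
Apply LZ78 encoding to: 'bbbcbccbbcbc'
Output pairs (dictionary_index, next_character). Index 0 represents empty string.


LZ78 encoding steps:
Dictionary: {0: ''}
Step 1: w='' (idx 0), next='b' -> output (0, 'b'), add 'b' as idx 1
Step 2: w='b' (idx 1), next='b' -> output (1, 'b'), add 'bb' as idx 2
Step 3: w='' (idx 0), next='c' -> output (0, 'c'), add 'c' as idx 3
Step 4: w='b' (idx 1), next='c' -> output (1, 'c'), add 'bc' as idx 4
Step 5: w='c' (idx 3), next='b' -> output (3, 'b'), add 'cb' as idx 5
Step 6: w='bc' (idx 4), next='b' -> output (4, 'b'), add 'bcb' as idx 6
Step 7: w='c' (idx 3), end of input -> output (3, '')


Encoded: [(0, 'b'), (1, 'b'), (0, 'c'), (1, 'c'), (3, 'b'), (4, 'b'), (3, '')]


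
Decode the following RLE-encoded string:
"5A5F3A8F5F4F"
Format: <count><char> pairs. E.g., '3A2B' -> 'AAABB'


Expanding each <count><char> pair:
  5A -> 'AAAAA'
  5F -> 'FFFFF'
  3A -> 'AAA'
  8F -> 'FFFFFFFF'
  5F -> 'FFFFF'
  4F -> 'FFFF'

Decoded = AAAAAFFFFFAAAFFFFFFFFFFFFFFFFF


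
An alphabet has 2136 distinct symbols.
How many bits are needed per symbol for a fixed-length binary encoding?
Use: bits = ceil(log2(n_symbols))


log2(2136) = 11.0607
Bracket: 2^11 = 2048 < 2136 <= 2^12 = 4096
So ceil(log2(2136)) = 12

bits = ceil(log2(2136)) = ceil(11.0607) = 12 bits


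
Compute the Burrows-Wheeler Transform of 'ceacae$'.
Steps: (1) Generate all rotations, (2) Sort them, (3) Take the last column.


Rotations (sorted):
  0: $ceacae -> last char: e
  1: acae$ce -> last char: e
  2: ae$ceac -> last char: c
  3: cae$cea -> last char: a
  4: ceacae$ -> last char: $
  5: e$ceaca -> last char: a
  6: eacae$c -> last char: c


BWT = eeca$ac


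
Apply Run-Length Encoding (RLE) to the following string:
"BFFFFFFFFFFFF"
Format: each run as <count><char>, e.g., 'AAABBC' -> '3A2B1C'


Scanning runs left to right:
  i=0: run of 'B' x 1 -> '1B'
  i=1: run of 'F' x 12 -> '12F'

RLE = 1B12F


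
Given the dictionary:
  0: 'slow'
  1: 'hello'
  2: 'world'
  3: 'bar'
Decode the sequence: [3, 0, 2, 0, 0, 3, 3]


Look up each index in the dictionary:
  3 -> 'bar'
  0 -> 'slow'
  2 -> 'world'
  0 -> 'slow'
  0 -> 'slow'
  3 -> 'bar'
  3 -> 'bar'

Decoded: "bar slow world slow slow bar bar"


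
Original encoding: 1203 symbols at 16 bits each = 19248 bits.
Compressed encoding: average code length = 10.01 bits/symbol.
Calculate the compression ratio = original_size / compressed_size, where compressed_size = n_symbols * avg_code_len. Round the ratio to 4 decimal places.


original_size = n_symbols * orig_bits = 1203 * 16 = 19248 bits
compressed_size = n_symbols * avg_code_len = 1203 * 10.01 = 12042.03 bits
ratio = original_size / compressed_size = 19248 / 12042.03 = 1.5984

Compression ratio = 1.5984


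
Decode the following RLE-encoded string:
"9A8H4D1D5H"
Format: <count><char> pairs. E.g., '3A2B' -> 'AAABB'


Expanding each <count><char> pair:
  9A -> 'AAAAAAAAA'
  8H -> 'HHHHHHHH'
  4D -> 'DDDD'
  1D -> 'D'
  5H -> 'HHHHH'

Decoded = AAAAAAAAAHHHHHHHHDDDDDHHHHH


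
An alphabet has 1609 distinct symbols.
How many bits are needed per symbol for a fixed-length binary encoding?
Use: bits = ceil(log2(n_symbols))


log2(1609) = 10.6519
Bracket: 2^10 = 1024 < 1609 <= 2^11 = 2048
So ceil(log2(1609)) = 11

bits = ceil(log2(1609)) = ceil(10.6519) = 11 bits


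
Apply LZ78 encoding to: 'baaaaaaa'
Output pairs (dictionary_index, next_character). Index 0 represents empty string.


LZ78 encoding steps:
Dictionary: {0: ''}
Step 1: w='' (idx 0), next='b' -> output (0, 'b'), add 'b' as idx 1
Step 2: w='' (idx 0), next='a' -> output (0, 'a'), add 'a' as idx 2
Step 3: w='a' (idx 2), next='a' -> output (2, 'a'), add 'aa' as idx 3
Step 4: w='aa' (idx 3), next='a' -> output (3, 'a'), add 'aaa' as idx 4
Step 5: w='a' (idx 2), end of input -> output (2, '')


Encoded: [(0, 'b'), (0, 'a'), (2, 'a'), (3, 'a'), (2, '')]


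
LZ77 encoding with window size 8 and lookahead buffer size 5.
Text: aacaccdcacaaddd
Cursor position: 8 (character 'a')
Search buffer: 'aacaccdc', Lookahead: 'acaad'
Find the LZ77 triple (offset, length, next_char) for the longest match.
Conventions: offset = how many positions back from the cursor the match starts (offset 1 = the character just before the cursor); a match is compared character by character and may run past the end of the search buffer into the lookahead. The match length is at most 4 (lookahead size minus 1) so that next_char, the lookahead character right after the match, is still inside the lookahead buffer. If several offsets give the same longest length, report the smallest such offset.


Try each offset into the search buffer:
  offset=1 (pos 7, char 'c'): match length 0
  offset=2 (pos 6, char 'd'): match length 0
  offset=3 (pos 5, char 'c'): match length 0
  offset=4 (pos 4, char 'c'): match length 0
  offset=5 (pos 3, char 'a'): match length 2
  offset=6 (pos 2, char 'c'): match length 0
  offset=7 (pos 1, char 'a'): match length 3
  offset=8 (pos 0, char 'a'): match length 1
Longest match has length 3 at offset 7.
next_char = character at position 8 + 3 = 11 -> 'a'

Best match: offset=7, length=3 (matching 'aca' starting at position 1)
LZ77 triple: (7, 3, 'a')


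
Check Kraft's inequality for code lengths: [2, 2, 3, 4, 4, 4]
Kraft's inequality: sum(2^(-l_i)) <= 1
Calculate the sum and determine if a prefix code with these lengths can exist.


Sum = 2^(-2) + 2^(-2) + 2^(-3) + 2^(-4) + 2^(-4) + 2^(-4)
    = 0.25 + 0.25 + 0.125 + 0.0625 + 0.0625 + 0.0625
    = 13/16 = 0.8125
Since 0.8125 <= 1, Kraft's inequality IS satisfied.
A prefix code with these lengths CAN exist.

Kraft sum = 0.8125. Satisfied.


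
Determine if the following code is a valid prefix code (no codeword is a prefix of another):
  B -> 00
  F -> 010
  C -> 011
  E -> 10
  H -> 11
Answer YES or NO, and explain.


Checking each pair (does one codeword prefix another?):
  B='00' vs F='010': no prefix
  B='00' vs C='011': no prefix
  B='00' vs E='10': no prefix
  B='00' vs H='11': no prefix
  F='010' vs B='00': no prefix
  F='010' vs C='011': no prefix
  F='010' vs E='10': no prefix
  F='010' vs H='11': no prefix
  C='011' vs B='00': no prefix
  C='011' vs F='010': no prefix
  C='011' vs E='10': no prefix
  C='011' vs H='11': no prefix
  E='10' vs B='00': no prefix
  E='10' vs F='010': no prefix
  E='10' vs C='011': no prefix
  E='10' vs H='11': no prefix
  H='11' vs B='00': no prefix
  H='11' vs F='010': no prefix
  H='11' vs C='011': no prefix
  H='11' vs E='10': no prefix
No violation found over all pairs.

YES -- this is a valid prefix code. No codeword is a prefix of any other codeword.


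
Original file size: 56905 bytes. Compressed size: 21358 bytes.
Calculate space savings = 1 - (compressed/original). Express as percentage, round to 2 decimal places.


ratio = compressed/original = 21358/56905 = 0.375327
savings = 1 - ratio = 1 - 0.375327 = 0.624673
as a percentage: 0.624673 * 100 = 62.47%

Space savings = 1 - 21358/56905 = 62.47%


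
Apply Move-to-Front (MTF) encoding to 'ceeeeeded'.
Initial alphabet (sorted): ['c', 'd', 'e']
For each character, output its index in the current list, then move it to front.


MTF encoding:
'c': index 0 in ['c', 'd', 'e'] -> ['c', 'd', 'e']
'e': index 2 in ['c', 'd', 'e'] -> ['e', 'c', 'd']
'e': index 0 in ['e', 'c', 'd'] -> ['e', 'c', 'd']
'e': index 0 in ['e', 'c', 'd'] -> ['e', 'c', 'd']
'e': index 0 in ['e', 'c', 'd'] -> ['e', 'c', 'd']
'e': index 0 in ['e', 'c', 'd'] -> ['e', 'c', 'd']
'd': index 2 in ['e', 'c', 'd'] -> ['d', 'e', 'c']
'e': index 1 in ['d', 'e', 'c'] -> ['e', 'd', 'c']
'd': index 1 in ['e', 'd', 'c'] -> ['d', 'e', 'c']


Output: [0, 2, 0, 0, 0, 0, 2, 1, 1]


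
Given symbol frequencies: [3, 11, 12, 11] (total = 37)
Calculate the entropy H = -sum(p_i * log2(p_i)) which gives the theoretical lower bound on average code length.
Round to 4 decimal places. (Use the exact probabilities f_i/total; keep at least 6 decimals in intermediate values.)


Per-symbol terms -p_i * log2(p_i) with p_i = f_i/37:
  p = 3/37 = 0.081081: log2(p) = -3.624491, -p*log2(p) = 0.293878
  p = 11/37 = 0.297297: log2(p) = -1.750022, -p*log2(p) = 0.520277
  p = 12/37 = 0.324324: log2(p) = -1.624491, -p*log2(p) = 0.526862
  p = 11/37 = 0.297297: log2(p) = -1.750022, -p*log2(p) = 0.520277
H = 0.293878 + 0.520277 + 0.526862 + 0.520277 = 1.861294

H = 1.8613 bits/symbol


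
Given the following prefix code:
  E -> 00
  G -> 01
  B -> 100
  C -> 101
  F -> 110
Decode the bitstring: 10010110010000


Decoding step by step:
Bits 100 -> B
Bits 101 -> C
Bits 100 -> B
Bits 100 -> B
Bits 00 -> E


Decoded message: BCBBE


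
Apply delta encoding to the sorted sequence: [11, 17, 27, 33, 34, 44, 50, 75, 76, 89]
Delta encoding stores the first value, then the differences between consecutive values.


First value: 11
Deltas:
  17 - 11 = 6
  27 - 17 = 10
  33 - 27 = 6
  34 - 33 = 1
  44 - 34 = 10
  50 - 44 = 6
  75 - 50 = 25
  76 - 75 = 1
  89 - 76 = 13


Delta encoded: [11, 6, 10, 6, 1, 10, 6, 25, 1, 13]


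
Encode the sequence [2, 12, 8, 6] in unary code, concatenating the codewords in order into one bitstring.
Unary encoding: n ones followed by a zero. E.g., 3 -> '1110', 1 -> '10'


Encode each number as n ones followed by a terminating 0:
  2 -> 110 (3 bits)
  12 -> 1111111111110 (13 bits)
  8 -> 111111110 (9 bits)
  6 -> 1111110 (7 bits)
Total length = 3 + 13 + 9 + 7 = 32 bits.

Unary([2, 12, 8, 6]) = 11011111111111101111111101111110 (32 bits)


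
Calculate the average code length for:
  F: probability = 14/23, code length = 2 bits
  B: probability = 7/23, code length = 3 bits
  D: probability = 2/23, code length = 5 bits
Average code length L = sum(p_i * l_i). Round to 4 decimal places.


Weighted contributions p_i * l_i:
  F: (14/23) * 2 = 28/23
  B: (7/23) * 3 = 21/23
  D: (2/23) * 5 = 10/23
Sum = (28 + 21 + 10)/23 = 59/23

L = 59/23 = 2.5652 bits/symbol


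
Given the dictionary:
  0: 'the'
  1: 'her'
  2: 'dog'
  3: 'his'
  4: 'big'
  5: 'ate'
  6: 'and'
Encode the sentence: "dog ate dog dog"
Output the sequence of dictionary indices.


Look up each word in the dictionary:
  'dog' -> 2
  'ate' -> 5
  'dog' -> 2
  'dog' -> 2

Encoded: [2, 5, 2, 2]


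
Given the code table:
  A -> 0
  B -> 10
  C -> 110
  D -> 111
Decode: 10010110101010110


Decoding:
10 -> B
0 -> A
10 -> B
110 -> C
10 -> B
10 -> B
10 -> B
110 -> C


Result: BABCBBBC


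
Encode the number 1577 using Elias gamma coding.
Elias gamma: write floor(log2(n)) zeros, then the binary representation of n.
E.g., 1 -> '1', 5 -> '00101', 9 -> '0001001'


num_bits = floor(log2(1577)) + 1 = 11
leading_zeros = num_bits - 1 = 10
binary(1577) = 11000101001

Elias gamma(1577) = '0000000000' + '11000101001' = 000000000011000101001 (21 bits)


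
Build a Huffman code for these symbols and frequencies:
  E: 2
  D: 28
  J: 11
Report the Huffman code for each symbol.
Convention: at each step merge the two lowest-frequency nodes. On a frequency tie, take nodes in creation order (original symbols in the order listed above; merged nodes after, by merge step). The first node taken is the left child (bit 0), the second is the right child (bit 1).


Huffman tree construction:
Step 1: Merge E(2) + J(11) = 13
Step 2: Merge (E+J)(13) + D(28) = 41
Read each symbol's code off the tree from the root (left child = 0, right child = 1).

Codes:
  E: 00 (length 2)
  D: 1 (length 1)
  J: 01 (length 2)
Average code length: 54/41 = 1.3171 bits/symbol


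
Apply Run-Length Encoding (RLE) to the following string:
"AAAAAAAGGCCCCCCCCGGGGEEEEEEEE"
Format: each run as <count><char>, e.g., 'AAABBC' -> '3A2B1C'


Scanning runs left to right:
  i=0: run of 'A' x 7 -> '7A'
  i=7: run of 'G' x 2 -> '2G'
  i=9: run of 'C' x 8 -> '8C'
  i=17: run of 'G' x 4 -> '4G'
  i=21: run of 'E' x 8 -> '8E'

RLE = 7A2G8C4G8E


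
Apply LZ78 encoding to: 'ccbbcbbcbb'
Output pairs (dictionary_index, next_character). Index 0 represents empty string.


LZ78 encoding steps:
Dictionary: {0: ''}
Step 1: w='' (idx 0), next='c' -> output (0, 'c'), add 'c' as idx 1
Step 2: w='c' (idx 1), next='b' -> output (1, 'b'), add 'cb' as idx 2
Step 3: w='' (idx 0), next='b' -> output (0, 'b'), add 'b' as idx 3
Step 4: w='cb' (idx 2), next='b' -> output (2, 'b'), add 'cbb' as idx 4
Step 5: w='cbb' (idx 4), end of input -> output (4, '')


Encoded: [(0, 'c'), (1, 'b'), (0, 'b'), (2, 'b'), (4, '')]


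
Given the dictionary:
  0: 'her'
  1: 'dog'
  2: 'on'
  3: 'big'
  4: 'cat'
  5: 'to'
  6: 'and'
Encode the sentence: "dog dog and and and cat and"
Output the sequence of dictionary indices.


Look up each word in the dictionary:
  'dog' -> 1
  'dog' -> 1
  'and' -> 6
  'and' -> 6
  'and' -> 6
  'cat' -> 4
  'and' -> 6

Encoded: [1, 1, 6, 6, 6, 4, 6]


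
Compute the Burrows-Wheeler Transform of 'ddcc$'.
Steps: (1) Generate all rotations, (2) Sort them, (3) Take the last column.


Rotations (sorted):
  0: $ddcc -> last char: c
  1: c$ddc -> last char: c
  2: cc$dd -> last char: d
  3: dcc$d -> last char: d
  4: ddcc$ -> last char: $


BWT = ccdd$


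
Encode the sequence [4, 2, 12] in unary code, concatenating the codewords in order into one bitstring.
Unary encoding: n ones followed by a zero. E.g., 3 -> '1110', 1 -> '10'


Encode each number as n ones followed by a terminating 0:
  4 -> 11110 (5 bits)
  2 -> 110 (3 bits)
  12 -> 1111111111110 (13 bits)
Total length = 5 + 3 + 13 = 21 bits.

Unary([4, 2, 12]) = 111101101111111111110 (21 bits)


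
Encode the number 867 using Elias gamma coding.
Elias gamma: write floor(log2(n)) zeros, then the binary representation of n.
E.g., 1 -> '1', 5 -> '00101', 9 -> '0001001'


num_bits = floor(log2(867)) + 1 = 10
leading_zeros = num_bits - 1 = 9
binary(867) = 1101100011

Elias gamma(867) = '000000000' + '1101100011' = 0000000001101100011 (19 bits)


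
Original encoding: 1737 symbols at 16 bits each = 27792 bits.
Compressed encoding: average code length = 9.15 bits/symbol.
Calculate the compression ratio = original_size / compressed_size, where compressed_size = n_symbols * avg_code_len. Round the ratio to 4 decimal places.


original_size = n_symbols * orig_bits = 1737 * 16 = 27792 bits
compressed_size = n_symbols * avg_code_len = 1737 * 9.15 = 15893.55 bits
ratio = original_size / compressed_size = 27792 / 15893.55 = 1.7486

Compression ratio = 1.7486


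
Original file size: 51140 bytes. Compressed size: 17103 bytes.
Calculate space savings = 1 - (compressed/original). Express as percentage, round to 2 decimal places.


ratio = compressed/original = 17103/51140 = 0.334435
savings = 1 - ratio = 1 - 0.334435 = 0.665565
as a percentage: 0.665565 * 100 = 66.56%

Space savings = 1 - 17103/51140 = 66.56%


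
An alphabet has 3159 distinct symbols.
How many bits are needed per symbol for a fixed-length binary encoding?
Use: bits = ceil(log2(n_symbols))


log2(3159) = 11.6253
Bracket: 2^11 = 2048 < 3159 <= 2^12 = 4096
So ceil(log2(3159)) = 12

bits = ceil(log2(3159)) = ceil(11.6253) = 12 bits


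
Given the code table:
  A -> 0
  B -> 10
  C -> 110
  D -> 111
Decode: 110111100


Decoding:
110 -> C
111 -> D
10 -> B
0 -> A


Result: CDBA


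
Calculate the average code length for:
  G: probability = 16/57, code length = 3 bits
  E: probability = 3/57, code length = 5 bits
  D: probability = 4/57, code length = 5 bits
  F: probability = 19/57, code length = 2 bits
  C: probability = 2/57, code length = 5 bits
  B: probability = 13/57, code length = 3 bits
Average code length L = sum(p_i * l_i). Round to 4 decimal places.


Weighted contributions p_i * l_i:
  G: (16/57) * 3 = 48/57
  E: (3/57) * 5 = 15/57
  D: (4/57) * 5 = 20/57
  F: (19/57) * 2 = 38/57
  C: (2/57) * 5 = 10/57
  B: (13/57) * 3 = 39/57
Sum = (48 + 15 + 20 + 38 + 10 + 39)/57 = 170/57

L = 170/57 = 2.9825 bits/symbol


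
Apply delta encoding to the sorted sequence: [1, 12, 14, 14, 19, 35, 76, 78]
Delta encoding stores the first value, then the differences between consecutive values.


First value: 1
Deltas:
  12 - 1 = 11
  14 - 12 = 2
  14 - 14 = 0
  19 - 14 = 5
  35 - 19 = 16
  76 - 35 = 41
  78 - 76 = 2


Delta encoded: [1, 11, 2, 0, 5, 16, 41, 2]


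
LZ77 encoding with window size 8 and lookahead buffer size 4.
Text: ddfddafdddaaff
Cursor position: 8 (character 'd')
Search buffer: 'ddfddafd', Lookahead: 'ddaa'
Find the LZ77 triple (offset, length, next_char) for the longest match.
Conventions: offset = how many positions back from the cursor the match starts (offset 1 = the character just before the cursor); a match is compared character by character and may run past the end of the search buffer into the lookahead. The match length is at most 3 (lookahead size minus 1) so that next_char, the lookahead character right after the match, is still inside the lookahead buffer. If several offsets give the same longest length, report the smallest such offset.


Try each offset into the search buffer:
  offset=1 (pos 7, char 'd'): match length 2
  offset=2 (pos 6, char 'f'): match length 0
  offset=3 (pos 5, char 'a'): match length 0
  offset=4 (pos 4, char 'd'): match length 1
  offset=5 (pos 3, char 'd'): match length 3
  offset=6 (pos 2, char 'f'): match length 0
  offset=7 (pos 1, char 'd'): match length 1
  offset=8 (pos 0, char 'd'): match length 2
Longest match has length 3 at offset 5.
next_char = character at position 8 + 3 = 11 -> 'a'

Best match: offset=5, length=3 (matching 'dda' starting at position 3)
LZ77 triple: (5, 3, 'a')


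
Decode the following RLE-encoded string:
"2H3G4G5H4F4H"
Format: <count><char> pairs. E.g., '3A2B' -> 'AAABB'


Expanding each <count><char> pair:
  2H -> 'HH'
  3G -> 'GGG'
  4G -> 'GGGG'
  5H -> 'HHHHH'
  4F -> 'FFFF'
  4H -> 'HHHH'

Decoded = HHGGGGGGGHHHHHFFFFHHHH


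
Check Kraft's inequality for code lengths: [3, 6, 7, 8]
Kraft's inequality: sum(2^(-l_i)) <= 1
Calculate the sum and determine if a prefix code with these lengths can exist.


Sum = 2^(-3) + 2^(-6) + 2^(-7) + 2^(-8)
    = 0.125 + 0.015625 + 0.0078125 + 0.00390625
    = 39/256 = 0.15234375
Since 0.15234375 <= 1, Kraft's inequality IS satisfied.
A prefix code with these lengths CAN exist.

Kraft sum = 0.15234375. Satisfied.


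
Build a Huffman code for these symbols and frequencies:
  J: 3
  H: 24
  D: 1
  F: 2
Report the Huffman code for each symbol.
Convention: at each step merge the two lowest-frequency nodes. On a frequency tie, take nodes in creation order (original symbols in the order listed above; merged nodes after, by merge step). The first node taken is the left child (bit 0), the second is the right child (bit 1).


Huffman tree construction:
Step 1: Merge D(1) + F(2) = 3
Step 2: Merge J(3) + (D+F)(3) = 6
Step 3: Merge (J+(D+F))(6) + H(24) = 30
Read each symbol's code off the tree from the root (left child = 0, right child = 1).

Codes:
  J: 00 (length 2)
  H: 1 (length 1)
  D: 010 (length 3)
  F: 011 (length 3)
Average code length: 39/30 = 1.3000 bits/symbol


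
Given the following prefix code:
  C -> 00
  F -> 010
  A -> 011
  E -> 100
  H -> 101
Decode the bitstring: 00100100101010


Decoding step by step:
Bits 00 -> C
Bits 100 -> E
Bits 100 -> E
Bits 101 -> H
Bits 010 -> F


Decoded message: CEEHF


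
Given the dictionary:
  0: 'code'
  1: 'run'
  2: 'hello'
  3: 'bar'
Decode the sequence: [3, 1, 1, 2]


Look up each index in the dictionary:
  3 -> 'bar'
  1 -> 'run'
  1 -> 'run'
  2 -> 'hello'

Decoded: "bar run run hello"


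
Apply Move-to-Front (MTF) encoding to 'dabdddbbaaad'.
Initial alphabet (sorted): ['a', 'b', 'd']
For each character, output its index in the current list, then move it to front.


MTF encoding:
'd': index 2 in ['a', 'b', 'd'] -> ['d', 'a', 'b']
'a': index 1 in ['d', 'a', 'b'] -> ['a', 'd', 'b']
'b': index 2 in ['a', 'd', 'b'] -> ['b', 'a', 'd']
'd': index 2 in ['b', 'a', 'd'] -> ['d', 'b', 'a']
'd': index 0 in ['d', 'b', 'a'] -> ['d', 'b', 'a']
'd': index 0 in ['d', 'b', 'a'] -> ['d', 'b', 'a']
'b': index 1 in ['d', 'b', 'a'] -> ['b', 'd', 'a']
'b': index 0 in ['b', 'd', 'a'] -> ['b', 'd', 'a']
'a': index 2 in ['b', 'd', 'a'] -> ['a', 'b', 'd']
'a': index 0 in ['a', 'b', 'd'] -> ['a', 'b', 'd']
'a': index 0 in ['a', 'b', 'd'] -> ['a', 'b', 'd']
'd': index 2 in ['a', 'b', 'd'] -> ['d', 'a', 'b']


Output: [2, 1, 2, 2, 0, 0, 1, 0, 2, 0, 0, 2]


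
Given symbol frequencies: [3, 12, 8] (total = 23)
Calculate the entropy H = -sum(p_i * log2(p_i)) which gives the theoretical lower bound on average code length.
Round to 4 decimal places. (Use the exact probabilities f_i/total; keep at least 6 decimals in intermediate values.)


Per-symbol terms -p_i * log2(p_i) with p_i = f_i/23:
  p = 3/23 = 0.130435: log2(p) = -2.938599, -p*log2(p) = 0.383296
  p = 12/23 = 0.521739: log2(p) = -0.938599, -p*log2(p) = 0.489704
  p = 8/23 = 0.347826: log2(p) = -1.523562, -p*log2(p) = 0.529935
H = 0.383296 + 0.489704 + 0.529935 = 1.402935

H = 1.4029 bits/symbol


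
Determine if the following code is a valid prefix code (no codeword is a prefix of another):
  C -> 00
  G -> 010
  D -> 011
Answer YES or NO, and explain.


Checking each pair (does one codeword prefix another?):
  C='00' vs G='010': no prefix
  C='00' vs D='011': no prefix
  G='010' vs C='00': no prefix
  G='010' vs D='011': no prefix
  D='011' vs C='00': no prefix
  D='011' vs G='010': no prefix
No violation found over all pairs.

YES -- this is a valid prefix code. No codeword is a prefix of any other codeword.


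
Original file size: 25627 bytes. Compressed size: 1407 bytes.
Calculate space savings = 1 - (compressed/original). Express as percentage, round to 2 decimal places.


ratio = compressed/original = 1407/25627 = 0.054903
savings = 1 - ratio = 1 - 0.054903 = 0.945097
as a percentage: 0.945097 * 100 = 94.51%

Space savings = 1 - 1407/25627 = 94.51%


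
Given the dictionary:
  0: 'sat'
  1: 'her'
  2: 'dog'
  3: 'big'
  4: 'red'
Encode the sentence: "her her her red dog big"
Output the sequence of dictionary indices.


Look up each word in the dictionary:
  'her' -> 1
  'her' -> 1
  'her' -> 1
  'red' -> 4
  'dog' -> 2
  'big' -> 3

Encoded: [1, 1, 1, 4, 2, 3]


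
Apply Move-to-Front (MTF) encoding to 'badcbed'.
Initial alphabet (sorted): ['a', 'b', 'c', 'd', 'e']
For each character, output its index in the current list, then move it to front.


MTF encoding:
'b': index 1 in ['a', 'b', 'c', 'd', 'e'] -> ['b', 'a', 'c', 'd', 'e']
'a': index 1 in ['b', 'a', 'c', 'd', 'e'] -> ['a', 'b', 'c', 'd', 'e']
'd': index 3 in ['a', 'b', 'c', 'd', 'e'] -> ['d', 'a', 'b', 'c', 'e']
'c': index 3 in ['d', 'a', 'b', 'c', 'e'] -> ['c', 'd', 'a', 'b', 'e']
'b': index 3 in ['c', 'd', 'a', 'b', 'e'] -> ['b', 'c', 'd', 'a', 'e']
'e': index 4 in ['b', 'c', 'd', 'a', 'e'] -> ['e', 'b', 'c', 'd', 'a']
'd': index 3 in ['e', 'b', 'c', 'd', 'a'] -> ['d', 'e', 'b', 'c', 'a']


Output: [1, 1, 3, 3, 3, 4, 3]


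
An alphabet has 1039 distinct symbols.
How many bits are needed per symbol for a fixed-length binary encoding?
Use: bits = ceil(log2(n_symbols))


log2(1039) = 10.021
Bracket: 2^10 = 1024 < 1039 <= 2^11 = 2048
So ceil(log2(1039)) = 11

bits = ceil(log2(1039)) = ceil(10.021) = 11 bits


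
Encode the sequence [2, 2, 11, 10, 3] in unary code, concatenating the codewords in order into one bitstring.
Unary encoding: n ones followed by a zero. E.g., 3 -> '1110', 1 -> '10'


Encode each number as n ones followed by a terminating 0:
  2 -> 110 (3 bits)
  2 -> 110 (3 bits)
  11 -> 111111111110 (12 bits)
  10 -> 11111111110 (11 bits)
  3 -> 1110 (4 bits)
Total length = 3 + 3 + 12 + 11 + 4 = 33 bits.

Unary([2, 2, 11, 10, 3]) = 110110111111111110111111111101110 (33 bits)


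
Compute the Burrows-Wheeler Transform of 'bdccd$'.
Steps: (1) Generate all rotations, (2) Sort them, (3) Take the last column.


Rotations (sorted):
  0: $bdccd -> last char: d
  1: bdccd$ -> last char: $
  2: ccd$bd -> last char: d
  3: cd$bdc -> last char: c
  4: d$bdcc -> last char: c
  5: dccd$b -> last char: b


BWT = d$dccb


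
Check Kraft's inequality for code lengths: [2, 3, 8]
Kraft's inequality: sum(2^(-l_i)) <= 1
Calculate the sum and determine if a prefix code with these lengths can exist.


Sum = 2^(-2) + 2^(-3) + 2^(-8)
    = 0.25 + 0.125 + 0.00390625
    = 97/256 = 0.37890625
Since 0.37890625 <= 1, Kraft's inequality IS satisfied.
A prefix code with these lengths CAN exist.

Kraft sum = 0.37890625. Satisfied.


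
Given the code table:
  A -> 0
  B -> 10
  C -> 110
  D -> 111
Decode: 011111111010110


Decoding:
0 -> A
111 -> D
111 -> D
110 -> C
10 -> B
110 -> C


Result: ADDCBC


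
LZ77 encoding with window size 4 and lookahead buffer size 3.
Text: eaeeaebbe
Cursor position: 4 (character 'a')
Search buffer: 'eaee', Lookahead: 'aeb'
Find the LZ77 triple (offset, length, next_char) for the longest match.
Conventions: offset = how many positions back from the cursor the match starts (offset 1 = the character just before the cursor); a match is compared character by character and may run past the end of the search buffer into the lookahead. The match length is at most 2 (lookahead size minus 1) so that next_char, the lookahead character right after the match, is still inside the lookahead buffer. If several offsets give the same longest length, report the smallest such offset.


Try each offset into the search buffer:
  offset=1 (pos 3, char 'e'): match length 0
  offset=2 (pos 2, char 'e'): match length 0
  offset=3 (pos 1, char 'a'): match length 2
  offset=4 (pos 0, char 'e'): match length 0
Longest match has length 2 at offset 3.
next_char = character at position 4 + 2 = 6 -> 'b'

Best match: offset=3, length=2 (matching 'ae' starting at position 1)
LZ77 triple: (3, 2, 'b')


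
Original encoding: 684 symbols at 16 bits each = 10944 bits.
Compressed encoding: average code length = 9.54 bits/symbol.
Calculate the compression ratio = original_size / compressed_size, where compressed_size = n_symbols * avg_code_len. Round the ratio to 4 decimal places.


original_size = n_symbols * orig_bits = 684 * 16 = 10944 bits
compressed_size = n_symbols * avg_code_len = 684 * 9.54 = 6525.36 bits
ratio = original_size / compressed_size = 10944 / 6525.36 = 1.6771

Compression ratio = 1.6771


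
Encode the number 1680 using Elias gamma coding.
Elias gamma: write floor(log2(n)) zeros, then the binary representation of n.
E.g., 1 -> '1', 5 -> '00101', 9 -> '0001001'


num_bits = floor(log2(1680)) + 1 = 11
leading_zeros = num_bits - 1 = 10
binary(1680) = 11010010000

Elias gamma(1680) = '0000000000' + '11010010000' = 000000000011010010000 (21 bits)


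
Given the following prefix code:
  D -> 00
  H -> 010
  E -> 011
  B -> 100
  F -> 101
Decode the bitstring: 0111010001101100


Decoding step by step:
Bits 011 -> E
Bits 101 -> F
Bits 00 -> D
Bits 011 -> E
Bits 011 -> E
Bits 00 -> D


Decoded message: EFDEED


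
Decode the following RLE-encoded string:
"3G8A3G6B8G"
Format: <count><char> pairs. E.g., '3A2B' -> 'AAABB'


Expanding each <count><char> pair:
  3G -> 'GGG'
  8A -> 'AAAAAAAA'
  3G -> 'GGG'
  6B -> 'BBBBBB'
  8G -> 'GGGGGGGG'

Decoded = GGGAAAAAAAAGGGBBBBBBGGGGGGGG


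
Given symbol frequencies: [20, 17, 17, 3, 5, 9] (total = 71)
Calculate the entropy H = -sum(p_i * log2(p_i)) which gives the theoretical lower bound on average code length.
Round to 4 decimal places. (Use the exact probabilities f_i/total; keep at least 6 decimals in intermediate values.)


Per-symbol terms -p_i * log2(p_i) with p_i = f_i/71:
  p = 20/71 = 0.281690: log2(p) = -1.827819, -p*log2(p) = 0.514879
  p = 17/71 = 0.239437: log2(p) = -2.062284, -p*log2(p) = 0.493786
  p = 17/71 = 0.239437: log2(p) = -2.062284, -p*log2(p) = 0.493786
  p = 3/71 = 0.042254: log2(p) = -4.564785, -p*log2(p) = 0.192878
  p = 5/71 = 0.070423: log2(p) = -3.827819, -p*log2(p) = 0.269565
  p = 9/71 = 0.126761: log2(p) = -2.979822, -p*log2(p) = 0.377724
H = 0.514879 + 0.493786 + 0.493786 + 0.192878 + 0.269565 + 0.377724 = 2.342618

H = 2.3426 bits/symbol


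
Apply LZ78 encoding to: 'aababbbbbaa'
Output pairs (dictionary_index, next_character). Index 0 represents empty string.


LZ78 encoding steps:
Dictionary: {0: ''}
Step 1: w='' (idx 0), next='a' -> output (0, 'a'), add 'a' as idx 1
Step 2: w='a' (idx 1), next='b' -> output (1, 'b'), add 'ab' as idx 2
Step 3: w='ab' (idx 2), next='b' -> output (2, 'b'), add 'abb' as idx 3
Step 4: w='' (idx 0), next='b' -> output (0, 'b'), add 'b' as idx 4
Step 5: w='b' (idx 4), next='b' -> output (4, 'b'), add 'bb' as idx 5
Step 6: w='a' (idx 1), next='a' -> output (1, 'a'), add 'aa' as idx 6


Encoded: [(0, 'a'), (1, 'b'), (2, 'b'), (0, 'b'), (4, 'b'), (1, 'a')]


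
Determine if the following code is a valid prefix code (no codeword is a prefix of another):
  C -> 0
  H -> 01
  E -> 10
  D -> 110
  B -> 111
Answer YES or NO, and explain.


Checking each pair (does one codeword prefix another?):
  C='0' vs H='01': prefix -- VIOLATION

NO -- this is NOT a valid prefix code. C (0) is a prefix of H (01).


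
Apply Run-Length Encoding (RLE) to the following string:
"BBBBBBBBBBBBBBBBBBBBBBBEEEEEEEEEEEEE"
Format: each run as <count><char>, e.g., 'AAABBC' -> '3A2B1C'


Scanning runs left to right:
  i=0: run of 'B' x 23 -> '23B'
  i=23: run of 'E' x 13 -> '13E'

RLE = 23B13E


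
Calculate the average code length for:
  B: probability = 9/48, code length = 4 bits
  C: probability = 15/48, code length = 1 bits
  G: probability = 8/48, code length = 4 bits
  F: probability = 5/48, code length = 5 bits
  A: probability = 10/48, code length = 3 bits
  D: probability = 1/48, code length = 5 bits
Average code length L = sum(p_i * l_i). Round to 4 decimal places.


Weighted contributions p_i * l_i:
  B: (9/48) * 4 = 36/48
  C: (15/48) * 1 = 15/48
  G: (8/48) * 4 = 32/48
  F: (5/48) * 5 = 25/48
  A: (10/48) * 3 = 30/48
  D: (1/48) * 5 = 5/48
Sum = (36 + 15 + 32 + 25 + 30 + 5)/48 = 143/48

L = 143/48 = 2.9792 bits/symbol


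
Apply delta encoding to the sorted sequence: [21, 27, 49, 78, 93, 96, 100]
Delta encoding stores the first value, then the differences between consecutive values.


First value: 21
Deltas:
  27 - 21 = 6
  49 - 27 = 22
  78 - 49 = 29
  93 - 78 = 15
  96 - 93 = 3
  100 - 96 = 4


Delta encoded: [21, 6, 22, 29, 15, 3, 4]


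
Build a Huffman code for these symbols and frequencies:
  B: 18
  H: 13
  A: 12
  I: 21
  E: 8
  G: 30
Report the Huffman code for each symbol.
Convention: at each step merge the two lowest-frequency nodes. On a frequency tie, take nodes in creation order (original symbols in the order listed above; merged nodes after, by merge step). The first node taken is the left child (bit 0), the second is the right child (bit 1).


Huffman tree construction:
Step 1: Merge E(8) + A(12) = 20
Step 2: Merge H(13) + B(18) = 31
Step 3: Merge (E+A)(20) + I(21) = 41
Step 4: Merge G(30) + (H+B)(31) = 61
Step 5: Merge ((E+A)+I)(41) + (G+(H+B))(61) = 102
Read each symbol's code off the tree from the root (left child = 0, right child = 1).

Codes:
  B: 111 (length 3)
  H: 110 (length 3)
  A: 001 (length 3)
  I: 01 (length 2)
  E: 000 (length 3)
  G: 10 (length 2)
Average code length: 255/102 = 2.5000 bits/symbol
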